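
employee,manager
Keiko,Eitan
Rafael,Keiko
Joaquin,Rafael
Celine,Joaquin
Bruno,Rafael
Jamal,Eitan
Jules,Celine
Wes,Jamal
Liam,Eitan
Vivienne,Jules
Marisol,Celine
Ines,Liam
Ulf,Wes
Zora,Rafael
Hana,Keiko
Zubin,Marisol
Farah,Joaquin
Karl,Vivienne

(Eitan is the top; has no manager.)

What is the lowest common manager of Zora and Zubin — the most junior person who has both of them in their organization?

Zora's chain of managers is Rafael, Keiko, Eitan. Zubin's chain of managers is Marisol, Celine, Joaquin, Rafael, Keiko, Eitan. The first manager that appears in both chains is Rafael.

Rafael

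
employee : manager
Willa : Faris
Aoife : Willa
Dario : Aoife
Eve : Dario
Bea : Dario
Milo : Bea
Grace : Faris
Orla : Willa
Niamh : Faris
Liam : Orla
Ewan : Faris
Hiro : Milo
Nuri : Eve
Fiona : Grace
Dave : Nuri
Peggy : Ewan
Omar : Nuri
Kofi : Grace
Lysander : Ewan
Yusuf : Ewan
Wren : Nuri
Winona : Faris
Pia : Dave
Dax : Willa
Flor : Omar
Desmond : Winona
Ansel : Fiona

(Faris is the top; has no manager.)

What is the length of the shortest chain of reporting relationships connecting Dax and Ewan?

3

Dax is 2 levels below Faris, and Ewan is 1 level below Faris (their lowest common manager). The shortest path runs up from Dax to Faris and back down to Ewan: 2 + 1 = 3 links.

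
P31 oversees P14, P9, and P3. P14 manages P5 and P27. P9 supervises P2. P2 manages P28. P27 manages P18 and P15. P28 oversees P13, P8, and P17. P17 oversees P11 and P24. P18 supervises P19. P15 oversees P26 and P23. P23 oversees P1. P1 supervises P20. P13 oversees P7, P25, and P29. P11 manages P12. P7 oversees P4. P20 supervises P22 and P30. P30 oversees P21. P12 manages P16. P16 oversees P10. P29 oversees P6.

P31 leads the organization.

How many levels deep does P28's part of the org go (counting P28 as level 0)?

5

The longest chain under P28 runs P28 → P17 → P11 → P12 → P16 → P10, which is 5 levels below P28.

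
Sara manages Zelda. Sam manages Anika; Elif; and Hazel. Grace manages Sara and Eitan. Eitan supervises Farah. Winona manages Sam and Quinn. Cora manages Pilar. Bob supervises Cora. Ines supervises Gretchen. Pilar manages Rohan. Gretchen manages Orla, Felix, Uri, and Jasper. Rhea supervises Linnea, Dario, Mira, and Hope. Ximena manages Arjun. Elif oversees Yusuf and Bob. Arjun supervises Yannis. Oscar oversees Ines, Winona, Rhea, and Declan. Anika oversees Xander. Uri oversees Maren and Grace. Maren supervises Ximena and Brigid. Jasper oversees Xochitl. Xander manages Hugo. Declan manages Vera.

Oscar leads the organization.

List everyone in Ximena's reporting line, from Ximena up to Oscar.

Ximena -> Maren -> Uri -> Gretchen -> Ines -> Oscar

Ximena reports to Maren. Maren reports to Uri. Uri reports to Gretchen. Gretchen reports to Ines. Ines reports to Oscar. Oscar is at the top.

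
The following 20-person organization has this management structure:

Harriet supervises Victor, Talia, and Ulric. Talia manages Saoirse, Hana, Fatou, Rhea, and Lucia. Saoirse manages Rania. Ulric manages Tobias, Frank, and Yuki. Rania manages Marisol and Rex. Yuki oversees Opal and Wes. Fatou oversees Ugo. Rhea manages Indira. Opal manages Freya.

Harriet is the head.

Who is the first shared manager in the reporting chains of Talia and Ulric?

Talia's chain of managers is Harriet. Ulric's chain of managers is Harriet. The first manager that appears in both chains is Harriet.

Harriet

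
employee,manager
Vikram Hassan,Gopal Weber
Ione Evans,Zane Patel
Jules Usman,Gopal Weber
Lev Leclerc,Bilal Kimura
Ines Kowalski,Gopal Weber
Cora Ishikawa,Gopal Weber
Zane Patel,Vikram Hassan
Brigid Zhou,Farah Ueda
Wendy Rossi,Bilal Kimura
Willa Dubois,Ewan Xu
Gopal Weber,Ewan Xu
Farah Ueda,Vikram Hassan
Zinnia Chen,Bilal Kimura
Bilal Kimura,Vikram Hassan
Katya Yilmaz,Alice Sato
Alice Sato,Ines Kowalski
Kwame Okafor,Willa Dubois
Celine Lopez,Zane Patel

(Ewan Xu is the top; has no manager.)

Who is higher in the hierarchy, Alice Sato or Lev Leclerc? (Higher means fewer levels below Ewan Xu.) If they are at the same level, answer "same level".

Alice Sato is 3 levels below Ewan Xu; Lev Leclerc is 4. Alice Sato is higher.

Alice Sato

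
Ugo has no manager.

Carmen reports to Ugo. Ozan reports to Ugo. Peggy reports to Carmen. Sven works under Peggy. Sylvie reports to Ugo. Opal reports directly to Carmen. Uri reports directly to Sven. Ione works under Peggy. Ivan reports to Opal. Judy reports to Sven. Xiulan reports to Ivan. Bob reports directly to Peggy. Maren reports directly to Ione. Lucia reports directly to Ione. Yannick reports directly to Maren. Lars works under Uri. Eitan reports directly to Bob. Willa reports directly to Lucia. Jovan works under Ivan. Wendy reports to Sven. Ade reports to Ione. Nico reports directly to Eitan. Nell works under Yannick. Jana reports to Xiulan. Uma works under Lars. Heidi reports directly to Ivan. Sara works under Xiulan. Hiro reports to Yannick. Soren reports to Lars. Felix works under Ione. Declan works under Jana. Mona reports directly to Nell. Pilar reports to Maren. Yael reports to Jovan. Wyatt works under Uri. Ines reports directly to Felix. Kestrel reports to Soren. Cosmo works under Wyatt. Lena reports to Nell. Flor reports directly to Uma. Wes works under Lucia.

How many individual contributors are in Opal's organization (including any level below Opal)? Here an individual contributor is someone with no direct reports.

The people in Opal's organization with no one reporting to them are Heidi, Yael, Sara, Declan. That is 4.

4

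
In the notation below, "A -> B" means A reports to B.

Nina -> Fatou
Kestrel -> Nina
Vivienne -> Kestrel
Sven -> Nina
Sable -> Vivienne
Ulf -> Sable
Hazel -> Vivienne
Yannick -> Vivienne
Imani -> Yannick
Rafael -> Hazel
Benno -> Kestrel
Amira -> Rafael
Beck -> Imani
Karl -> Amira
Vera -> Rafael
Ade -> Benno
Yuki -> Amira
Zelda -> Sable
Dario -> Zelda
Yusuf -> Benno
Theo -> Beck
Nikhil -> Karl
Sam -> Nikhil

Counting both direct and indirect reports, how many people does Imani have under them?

2

Imani directly manages Beck. Under Beck: Theo (1). That's 2 in total.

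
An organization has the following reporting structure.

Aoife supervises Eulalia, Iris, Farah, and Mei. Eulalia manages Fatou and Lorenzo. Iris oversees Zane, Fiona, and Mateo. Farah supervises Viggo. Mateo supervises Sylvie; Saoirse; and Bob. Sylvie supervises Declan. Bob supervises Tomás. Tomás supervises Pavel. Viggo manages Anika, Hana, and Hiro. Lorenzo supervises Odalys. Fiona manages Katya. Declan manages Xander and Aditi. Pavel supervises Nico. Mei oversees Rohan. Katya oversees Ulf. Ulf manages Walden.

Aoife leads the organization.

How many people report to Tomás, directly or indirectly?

2

Tomás directly manages Pavel. Under Pavel: Nico (1). That's 2 in total.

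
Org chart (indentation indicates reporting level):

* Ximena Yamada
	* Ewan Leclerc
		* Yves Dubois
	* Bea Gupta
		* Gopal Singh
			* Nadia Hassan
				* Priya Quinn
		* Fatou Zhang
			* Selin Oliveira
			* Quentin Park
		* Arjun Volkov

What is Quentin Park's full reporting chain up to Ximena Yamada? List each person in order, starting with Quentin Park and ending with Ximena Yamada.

Quentin Park reports to Fatou Zhang. Fatou Zhang reports to Bea Gupta. Bea Gupta reports to Ximena Yamada. Ximena Yamada is at the top.

Quentin Park -> Fatou Zhang -> Bea Gupta -> Ximena Yamada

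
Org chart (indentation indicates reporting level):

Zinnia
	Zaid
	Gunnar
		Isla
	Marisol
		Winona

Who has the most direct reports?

Zinnia

Direct-report counts: Zinnia has 3; Marisol has 1; Gunnar has 1. The largest is 3, held by Zinnia.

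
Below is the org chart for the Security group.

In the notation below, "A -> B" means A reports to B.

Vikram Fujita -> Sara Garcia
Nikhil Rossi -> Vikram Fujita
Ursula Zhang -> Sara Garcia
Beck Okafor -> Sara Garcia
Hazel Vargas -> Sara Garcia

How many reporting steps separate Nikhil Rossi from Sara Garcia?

Chain from Nikhil Rossi up to Sara Garcia: Nikhil Rossi → Vikram Fujita → Sara Garcia. That is 2 steps up, so Nikhil Rossi is 2 levels below Sara Garcia.

2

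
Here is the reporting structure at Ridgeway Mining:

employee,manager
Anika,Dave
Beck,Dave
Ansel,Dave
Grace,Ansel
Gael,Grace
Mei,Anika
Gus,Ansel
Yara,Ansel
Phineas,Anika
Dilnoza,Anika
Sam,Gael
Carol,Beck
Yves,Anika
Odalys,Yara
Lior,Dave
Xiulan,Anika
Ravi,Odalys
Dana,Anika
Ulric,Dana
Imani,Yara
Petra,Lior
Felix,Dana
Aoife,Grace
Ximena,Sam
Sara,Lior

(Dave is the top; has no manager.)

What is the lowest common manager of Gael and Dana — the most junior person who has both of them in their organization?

Gael's chain of managers is Grace, Ansel, Dave. Dana's chain of managers is Anika, Dave. The first manager that appears in both chains is Dave.

Dave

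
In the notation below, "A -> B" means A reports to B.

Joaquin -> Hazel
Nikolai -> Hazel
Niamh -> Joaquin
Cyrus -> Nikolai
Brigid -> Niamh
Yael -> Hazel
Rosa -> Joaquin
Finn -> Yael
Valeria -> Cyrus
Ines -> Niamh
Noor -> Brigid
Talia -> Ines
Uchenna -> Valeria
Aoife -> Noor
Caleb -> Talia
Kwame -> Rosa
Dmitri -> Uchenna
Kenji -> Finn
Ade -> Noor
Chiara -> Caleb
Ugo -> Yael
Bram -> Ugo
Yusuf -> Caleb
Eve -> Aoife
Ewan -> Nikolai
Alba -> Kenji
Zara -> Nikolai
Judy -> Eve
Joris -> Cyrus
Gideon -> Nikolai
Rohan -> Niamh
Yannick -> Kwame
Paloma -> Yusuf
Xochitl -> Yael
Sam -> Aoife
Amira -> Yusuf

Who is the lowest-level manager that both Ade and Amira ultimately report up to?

Ade's chain of managers is Noor, Brigid, Niamh, Joaquin, Hazel. Amira's chain of managers is Yusuf, Caleb, Talia, Ines, Niamh, Joaquin, Hazel. The first manager that appears in both chains is Niamh.

Niamh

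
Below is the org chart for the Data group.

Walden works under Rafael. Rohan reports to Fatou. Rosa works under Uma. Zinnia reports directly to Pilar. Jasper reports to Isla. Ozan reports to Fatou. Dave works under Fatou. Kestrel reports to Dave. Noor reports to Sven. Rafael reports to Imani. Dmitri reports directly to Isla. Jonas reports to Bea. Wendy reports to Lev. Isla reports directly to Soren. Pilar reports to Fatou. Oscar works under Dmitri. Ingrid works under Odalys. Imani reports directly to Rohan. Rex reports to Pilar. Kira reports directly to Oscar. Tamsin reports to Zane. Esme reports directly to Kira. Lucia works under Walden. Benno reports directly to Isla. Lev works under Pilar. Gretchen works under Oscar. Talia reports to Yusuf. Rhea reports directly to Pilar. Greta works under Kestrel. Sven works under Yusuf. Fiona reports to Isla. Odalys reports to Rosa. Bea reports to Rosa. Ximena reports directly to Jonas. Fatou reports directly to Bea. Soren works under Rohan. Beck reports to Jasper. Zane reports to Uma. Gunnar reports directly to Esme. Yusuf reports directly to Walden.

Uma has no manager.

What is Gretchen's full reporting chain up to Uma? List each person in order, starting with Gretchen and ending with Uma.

Gretchen -> Oscar -> Dmitri -> Isla -> Soren -> Rohan -> Fatou -> Bea -> Rosa -> Uma

Gretchen reports to Oscar. Oscar reports to Dmitri. Dmitri reports to Isla. Isla reports to Soren. Soren reports to Rohan. Rohan reports to Fatou. Fatou reports to Bea. Bea reports to Rosa. Rosa reports to Uma. Uma is at the top.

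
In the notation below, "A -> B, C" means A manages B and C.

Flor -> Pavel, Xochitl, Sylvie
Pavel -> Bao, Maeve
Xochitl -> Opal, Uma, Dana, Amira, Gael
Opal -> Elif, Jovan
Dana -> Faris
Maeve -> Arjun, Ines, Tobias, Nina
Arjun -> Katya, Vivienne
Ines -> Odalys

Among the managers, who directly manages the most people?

Direct-report counts: Flor has 3; Xochitl has 5; Dana has 1; Opal has 2; Pavel has 2; Maeve has 4; Ines has 1; Arjun has 2. The largest is 5, held by Xochitl.

Xochitl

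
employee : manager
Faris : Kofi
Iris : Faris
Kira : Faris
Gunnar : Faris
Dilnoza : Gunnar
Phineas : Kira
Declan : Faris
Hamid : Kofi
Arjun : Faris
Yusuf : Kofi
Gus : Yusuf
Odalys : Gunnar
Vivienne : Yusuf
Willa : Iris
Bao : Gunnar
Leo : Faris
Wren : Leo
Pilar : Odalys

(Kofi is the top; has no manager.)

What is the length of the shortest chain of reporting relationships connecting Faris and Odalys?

Odalys is in Faris's organization: the chain from Odalys up to Faris is Odalys → Gunnar → Faris, which is 2 links.

2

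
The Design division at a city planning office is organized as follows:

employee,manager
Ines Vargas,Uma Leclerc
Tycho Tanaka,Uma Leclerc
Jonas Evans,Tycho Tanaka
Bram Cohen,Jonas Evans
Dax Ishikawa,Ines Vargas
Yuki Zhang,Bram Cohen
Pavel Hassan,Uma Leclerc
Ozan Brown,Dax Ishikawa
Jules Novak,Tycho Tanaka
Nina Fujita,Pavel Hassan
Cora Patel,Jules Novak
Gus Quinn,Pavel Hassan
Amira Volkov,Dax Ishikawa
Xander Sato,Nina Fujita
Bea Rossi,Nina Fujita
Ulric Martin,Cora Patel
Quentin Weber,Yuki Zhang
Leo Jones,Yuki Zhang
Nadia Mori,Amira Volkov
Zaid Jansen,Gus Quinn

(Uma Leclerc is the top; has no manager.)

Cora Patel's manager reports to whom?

Tycho Tanaka

Cora Patel reports to Jules Novak, and Jules Novak reports to Tycho Tanaka. So Cora Patel's skip-level manager is Tycho Tanaka.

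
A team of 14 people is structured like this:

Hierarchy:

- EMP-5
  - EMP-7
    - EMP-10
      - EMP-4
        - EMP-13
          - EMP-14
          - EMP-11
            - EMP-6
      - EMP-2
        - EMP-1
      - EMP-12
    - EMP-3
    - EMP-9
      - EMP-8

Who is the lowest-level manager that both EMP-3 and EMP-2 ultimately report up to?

EMP-7

EMP-3's chain of managers is EMP-7, EMP-5. EMP-2's chain of managers is EMP-10, EMP-7, EMP-5. The first manager that appears in both chains is EMP-7.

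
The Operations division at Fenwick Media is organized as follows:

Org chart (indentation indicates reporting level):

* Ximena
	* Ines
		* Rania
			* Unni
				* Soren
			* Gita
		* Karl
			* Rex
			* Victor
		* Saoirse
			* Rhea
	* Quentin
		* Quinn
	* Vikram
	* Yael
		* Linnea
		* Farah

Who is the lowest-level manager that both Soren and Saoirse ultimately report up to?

Ines

Soren's chain of managers is Unni, Rania, Ines, Ximena. Saoirse's chain of managers is Ines, Ximena. The first manager that appears in both chains is Ines.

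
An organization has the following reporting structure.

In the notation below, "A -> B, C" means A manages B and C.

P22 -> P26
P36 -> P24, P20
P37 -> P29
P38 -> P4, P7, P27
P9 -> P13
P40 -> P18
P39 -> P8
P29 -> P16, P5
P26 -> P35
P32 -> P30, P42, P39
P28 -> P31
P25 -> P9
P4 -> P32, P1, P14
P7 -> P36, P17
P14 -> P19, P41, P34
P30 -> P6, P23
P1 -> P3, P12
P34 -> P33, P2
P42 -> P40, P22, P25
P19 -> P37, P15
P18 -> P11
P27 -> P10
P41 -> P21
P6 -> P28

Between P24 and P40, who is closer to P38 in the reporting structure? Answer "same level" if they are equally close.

P24 is 3 levels below P38; P40 is 4. P24 is higher.

P24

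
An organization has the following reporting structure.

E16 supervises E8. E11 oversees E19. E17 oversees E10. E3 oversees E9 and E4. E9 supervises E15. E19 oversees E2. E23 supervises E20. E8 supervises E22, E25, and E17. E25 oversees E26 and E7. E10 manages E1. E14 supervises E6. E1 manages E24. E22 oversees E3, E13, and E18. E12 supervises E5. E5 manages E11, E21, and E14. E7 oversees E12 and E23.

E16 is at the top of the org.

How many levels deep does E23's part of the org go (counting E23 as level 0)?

1

The longest chain under E23 runs E23 → E20, which is 1 level below E23.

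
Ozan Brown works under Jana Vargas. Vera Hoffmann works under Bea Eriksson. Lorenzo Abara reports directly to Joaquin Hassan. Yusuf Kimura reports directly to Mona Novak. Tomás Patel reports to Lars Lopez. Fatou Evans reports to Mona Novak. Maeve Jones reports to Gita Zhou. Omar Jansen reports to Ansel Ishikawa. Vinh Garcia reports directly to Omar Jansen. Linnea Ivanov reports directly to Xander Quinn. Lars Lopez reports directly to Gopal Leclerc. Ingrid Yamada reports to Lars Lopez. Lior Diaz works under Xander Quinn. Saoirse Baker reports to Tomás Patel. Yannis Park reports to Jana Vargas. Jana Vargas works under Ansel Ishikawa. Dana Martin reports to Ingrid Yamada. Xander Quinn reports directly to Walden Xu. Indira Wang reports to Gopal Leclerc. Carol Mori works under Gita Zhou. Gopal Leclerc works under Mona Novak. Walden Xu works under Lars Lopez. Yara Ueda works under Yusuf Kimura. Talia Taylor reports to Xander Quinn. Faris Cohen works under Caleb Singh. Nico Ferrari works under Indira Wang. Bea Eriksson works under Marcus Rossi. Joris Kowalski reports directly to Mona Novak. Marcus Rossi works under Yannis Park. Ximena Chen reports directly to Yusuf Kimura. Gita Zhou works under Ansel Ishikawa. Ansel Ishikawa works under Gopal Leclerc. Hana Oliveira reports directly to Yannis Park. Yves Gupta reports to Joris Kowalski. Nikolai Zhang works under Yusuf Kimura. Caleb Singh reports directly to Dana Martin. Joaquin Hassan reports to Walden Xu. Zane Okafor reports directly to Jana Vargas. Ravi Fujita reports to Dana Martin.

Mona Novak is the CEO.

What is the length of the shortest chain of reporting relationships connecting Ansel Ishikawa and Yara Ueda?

Ansel Ishikawa is 2 levels below Mona Novak, and Yara Ueda is 2 levels below Mona Novak (their lowest common manager). The shortest path runs up from Ansel Ishikawa to Mona Novak and back down to Yara Ueda: 2 + 2 = 4 links.

4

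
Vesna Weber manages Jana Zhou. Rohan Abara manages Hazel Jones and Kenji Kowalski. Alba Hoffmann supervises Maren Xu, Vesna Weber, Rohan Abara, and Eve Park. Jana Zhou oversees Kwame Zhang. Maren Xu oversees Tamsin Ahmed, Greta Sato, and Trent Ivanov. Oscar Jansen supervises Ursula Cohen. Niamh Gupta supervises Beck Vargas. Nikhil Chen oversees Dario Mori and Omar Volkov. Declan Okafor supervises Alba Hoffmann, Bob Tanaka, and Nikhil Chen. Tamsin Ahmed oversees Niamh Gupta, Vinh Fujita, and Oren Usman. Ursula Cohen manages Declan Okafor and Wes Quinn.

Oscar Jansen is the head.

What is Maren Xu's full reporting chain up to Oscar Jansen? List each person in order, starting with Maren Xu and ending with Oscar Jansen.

Maren Xu -> Alba Hoffmann -> Declan Okafor -> Ursula Cohen -> Oscar Jansen

Maren Xu reports to Alba Hoffmann. Alba Hoffmann reports to Declan Okafor. Declan Okafor reports to Ursula Cohen. Ursula Cohen reports to Oscar Jansen. Oscar Jansen is at the top.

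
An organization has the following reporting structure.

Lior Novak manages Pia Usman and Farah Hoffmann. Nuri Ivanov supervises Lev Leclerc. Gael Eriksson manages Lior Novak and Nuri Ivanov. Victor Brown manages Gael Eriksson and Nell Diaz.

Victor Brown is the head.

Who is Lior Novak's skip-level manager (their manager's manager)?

Lior Novak reports to Gael Eriksson, and Gael Eriksson reports to Victor Brown. So Lior Novak's skip-level manager is Victor Brown.

Victor Brown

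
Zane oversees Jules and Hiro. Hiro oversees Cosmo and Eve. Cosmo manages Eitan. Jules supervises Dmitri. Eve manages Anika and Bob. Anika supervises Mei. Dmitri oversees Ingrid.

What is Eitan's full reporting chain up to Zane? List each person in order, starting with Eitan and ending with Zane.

Eitan -> Cosmo -> Hiro -> Zane

Eitan reports to Cosmo. Cosmo reports to Hiro. Hiro reports to Zane. Zane is at the top.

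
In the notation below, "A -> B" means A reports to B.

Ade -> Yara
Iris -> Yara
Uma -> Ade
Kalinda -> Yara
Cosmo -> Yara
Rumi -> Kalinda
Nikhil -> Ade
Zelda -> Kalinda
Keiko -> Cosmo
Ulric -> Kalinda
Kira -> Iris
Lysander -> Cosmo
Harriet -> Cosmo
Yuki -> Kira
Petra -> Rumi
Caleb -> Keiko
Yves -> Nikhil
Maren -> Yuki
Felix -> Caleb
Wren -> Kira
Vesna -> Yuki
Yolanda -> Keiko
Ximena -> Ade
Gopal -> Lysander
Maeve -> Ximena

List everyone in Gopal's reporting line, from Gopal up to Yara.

Gopal -> Lysander -> Cosmo -> Yara

Gopal reports to Lysander. Lysander reports to Cosmo. Cosmo reports to Yara. Yara is at the top.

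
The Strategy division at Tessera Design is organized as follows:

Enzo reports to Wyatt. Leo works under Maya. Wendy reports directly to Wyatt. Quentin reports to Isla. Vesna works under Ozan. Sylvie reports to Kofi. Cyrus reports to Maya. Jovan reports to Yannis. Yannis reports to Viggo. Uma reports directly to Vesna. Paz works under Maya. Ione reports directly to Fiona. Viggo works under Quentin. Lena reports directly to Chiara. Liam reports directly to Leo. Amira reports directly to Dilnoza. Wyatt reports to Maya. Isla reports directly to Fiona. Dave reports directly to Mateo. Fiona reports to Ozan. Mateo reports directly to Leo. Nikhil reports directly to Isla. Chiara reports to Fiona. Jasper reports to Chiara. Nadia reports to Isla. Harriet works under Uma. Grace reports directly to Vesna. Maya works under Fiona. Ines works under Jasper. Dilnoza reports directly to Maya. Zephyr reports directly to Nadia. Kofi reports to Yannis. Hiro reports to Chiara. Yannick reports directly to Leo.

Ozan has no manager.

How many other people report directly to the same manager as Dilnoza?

4

Dilnoza reports to Maya. Maya's other direct reports are Leo, Wyatt, Cyrus, Paz — 4 peers.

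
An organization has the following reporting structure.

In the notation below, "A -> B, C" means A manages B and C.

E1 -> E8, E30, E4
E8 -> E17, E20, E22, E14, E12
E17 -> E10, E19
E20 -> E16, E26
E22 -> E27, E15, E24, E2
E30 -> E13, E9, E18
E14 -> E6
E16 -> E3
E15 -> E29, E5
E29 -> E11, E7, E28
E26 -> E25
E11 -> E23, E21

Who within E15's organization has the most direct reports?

Direct-report counts within E15's organization: E15 has 2; E29 has 3; E11 has 2. The largest is 3, held by E29.

E29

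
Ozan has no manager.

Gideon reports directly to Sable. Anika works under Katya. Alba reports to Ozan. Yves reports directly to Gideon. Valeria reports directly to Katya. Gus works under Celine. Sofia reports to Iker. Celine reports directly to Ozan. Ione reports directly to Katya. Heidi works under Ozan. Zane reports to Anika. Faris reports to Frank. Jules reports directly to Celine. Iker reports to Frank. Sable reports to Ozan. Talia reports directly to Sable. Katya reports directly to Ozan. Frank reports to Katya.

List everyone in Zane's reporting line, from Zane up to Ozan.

Zane reports to Anika. Anika reports to Katya. Katya reports to Ozan. Ozan is at the top.

Zane -> Anika -> Katya -> Ozan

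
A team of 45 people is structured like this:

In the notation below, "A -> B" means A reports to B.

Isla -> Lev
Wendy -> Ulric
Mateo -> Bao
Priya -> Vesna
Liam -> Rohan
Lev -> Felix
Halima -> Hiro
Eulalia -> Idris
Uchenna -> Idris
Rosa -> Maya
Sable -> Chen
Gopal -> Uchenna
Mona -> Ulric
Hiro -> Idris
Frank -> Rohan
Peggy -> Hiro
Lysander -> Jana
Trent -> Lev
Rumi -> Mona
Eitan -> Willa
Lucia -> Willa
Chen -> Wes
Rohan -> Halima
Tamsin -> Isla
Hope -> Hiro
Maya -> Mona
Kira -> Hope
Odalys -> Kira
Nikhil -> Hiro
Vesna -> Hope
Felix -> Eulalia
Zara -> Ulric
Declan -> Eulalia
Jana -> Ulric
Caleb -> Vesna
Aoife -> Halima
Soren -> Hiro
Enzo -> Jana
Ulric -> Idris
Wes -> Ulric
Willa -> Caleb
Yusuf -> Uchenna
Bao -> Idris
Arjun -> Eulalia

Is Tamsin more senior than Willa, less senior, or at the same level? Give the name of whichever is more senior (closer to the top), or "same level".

Both Tamsin and Willa are 5 levels below Idris.

same level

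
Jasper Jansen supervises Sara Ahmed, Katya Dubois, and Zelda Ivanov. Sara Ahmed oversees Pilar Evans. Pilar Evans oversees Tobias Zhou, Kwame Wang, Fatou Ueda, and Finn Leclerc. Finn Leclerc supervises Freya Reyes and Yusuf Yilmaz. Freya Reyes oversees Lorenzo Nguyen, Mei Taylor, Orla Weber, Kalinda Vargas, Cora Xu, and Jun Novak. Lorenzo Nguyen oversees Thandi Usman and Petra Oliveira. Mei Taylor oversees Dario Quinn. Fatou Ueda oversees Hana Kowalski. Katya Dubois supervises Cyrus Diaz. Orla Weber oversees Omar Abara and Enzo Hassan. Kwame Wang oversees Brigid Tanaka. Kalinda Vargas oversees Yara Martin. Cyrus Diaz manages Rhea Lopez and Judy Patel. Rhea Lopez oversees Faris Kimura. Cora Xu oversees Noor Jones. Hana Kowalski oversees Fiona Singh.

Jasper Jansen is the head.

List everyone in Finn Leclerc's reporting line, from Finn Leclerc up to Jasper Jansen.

Finn Leclerc reports to Pilar Evans. Pilar Evans reports to Sara Ahmed. Sara Ahmed reports to Jasper Jansen. Jasper Jansen is at the top.

Finn Leclerc -> Pilar Evans -> Sara Ahmed -> Jasper Jansen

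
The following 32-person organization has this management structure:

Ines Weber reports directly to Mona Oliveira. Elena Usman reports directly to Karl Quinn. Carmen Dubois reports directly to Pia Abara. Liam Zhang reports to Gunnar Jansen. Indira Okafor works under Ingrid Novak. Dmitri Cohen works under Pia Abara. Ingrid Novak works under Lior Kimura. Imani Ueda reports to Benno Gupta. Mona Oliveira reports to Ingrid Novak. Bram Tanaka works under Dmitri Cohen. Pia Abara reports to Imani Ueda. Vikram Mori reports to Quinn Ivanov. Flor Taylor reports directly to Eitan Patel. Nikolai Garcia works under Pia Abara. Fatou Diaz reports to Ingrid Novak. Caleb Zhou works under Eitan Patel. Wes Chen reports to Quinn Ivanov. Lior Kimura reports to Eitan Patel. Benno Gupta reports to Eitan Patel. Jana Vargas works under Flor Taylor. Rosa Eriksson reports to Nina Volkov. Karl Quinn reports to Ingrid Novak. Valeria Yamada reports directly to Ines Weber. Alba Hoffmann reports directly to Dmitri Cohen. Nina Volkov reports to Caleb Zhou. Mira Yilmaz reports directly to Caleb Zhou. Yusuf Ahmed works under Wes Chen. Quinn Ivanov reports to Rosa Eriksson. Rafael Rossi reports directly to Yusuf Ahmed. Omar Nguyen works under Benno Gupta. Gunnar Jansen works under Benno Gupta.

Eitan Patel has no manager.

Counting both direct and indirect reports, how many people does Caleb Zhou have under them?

8

Caleb Zhou directly manages Nina Volkov, Mira Yilmaz. Under Nina Volkov: Rosa Eriksson, Quinn Ivanov, Vikram Mori, Wes Chen, Yusuf Ahmed, Rafael Rossi (6). Mira Yilmaz has no reports. So Caleb Zhou's organization is 2 direct reports plus everyone under them: 7 + 1 = 8.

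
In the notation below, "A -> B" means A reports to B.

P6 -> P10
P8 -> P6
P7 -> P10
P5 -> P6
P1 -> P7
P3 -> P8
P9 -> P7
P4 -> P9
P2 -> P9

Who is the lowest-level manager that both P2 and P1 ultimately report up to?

P2's chain of managers is P9, P7, P10. P1's chain of managers is P7, P10. The first manager that appears in both chains is P7.

P7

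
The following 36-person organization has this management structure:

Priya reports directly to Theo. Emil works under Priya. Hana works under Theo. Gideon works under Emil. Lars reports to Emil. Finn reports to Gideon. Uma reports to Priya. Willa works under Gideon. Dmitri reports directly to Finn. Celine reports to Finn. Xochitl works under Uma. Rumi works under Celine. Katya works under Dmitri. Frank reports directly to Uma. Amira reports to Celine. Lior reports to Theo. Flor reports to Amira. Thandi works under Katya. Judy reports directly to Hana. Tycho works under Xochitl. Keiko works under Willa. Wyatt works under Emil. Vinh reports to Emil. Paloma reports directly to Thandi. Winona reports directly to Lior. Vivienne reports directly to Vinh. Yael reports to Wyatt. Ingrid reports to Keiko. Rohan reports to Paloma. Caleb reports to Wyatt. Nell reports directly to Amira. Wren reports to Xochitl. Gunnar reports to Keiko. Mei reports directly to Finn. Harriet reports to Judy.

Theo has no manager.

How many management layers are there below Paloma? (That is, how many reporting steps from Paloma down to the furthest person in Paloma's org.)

The longest chain under Paloma runs Paloma → Rohan, which is 1 level below Paloma.

1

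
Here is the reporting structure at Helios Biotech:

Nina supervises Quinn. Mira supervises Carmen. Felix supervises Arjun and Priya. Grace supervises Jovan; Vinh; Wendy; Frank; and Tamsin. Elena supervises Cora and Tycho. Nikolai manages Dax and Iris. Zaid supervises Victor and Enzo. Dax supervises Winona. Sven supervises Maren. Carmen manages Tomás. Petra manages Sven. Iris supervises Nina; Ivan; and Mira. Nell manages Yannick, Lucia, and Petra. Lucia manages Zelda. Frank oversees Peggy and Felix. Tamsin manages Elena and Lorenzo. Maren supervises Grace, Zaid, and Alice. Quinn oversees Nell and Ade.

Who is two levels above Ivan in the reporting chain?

Nikolai

Ivan reports to Iris, and Iris reports to Nikolai. So Ivan's skip-level manager is Nikolai.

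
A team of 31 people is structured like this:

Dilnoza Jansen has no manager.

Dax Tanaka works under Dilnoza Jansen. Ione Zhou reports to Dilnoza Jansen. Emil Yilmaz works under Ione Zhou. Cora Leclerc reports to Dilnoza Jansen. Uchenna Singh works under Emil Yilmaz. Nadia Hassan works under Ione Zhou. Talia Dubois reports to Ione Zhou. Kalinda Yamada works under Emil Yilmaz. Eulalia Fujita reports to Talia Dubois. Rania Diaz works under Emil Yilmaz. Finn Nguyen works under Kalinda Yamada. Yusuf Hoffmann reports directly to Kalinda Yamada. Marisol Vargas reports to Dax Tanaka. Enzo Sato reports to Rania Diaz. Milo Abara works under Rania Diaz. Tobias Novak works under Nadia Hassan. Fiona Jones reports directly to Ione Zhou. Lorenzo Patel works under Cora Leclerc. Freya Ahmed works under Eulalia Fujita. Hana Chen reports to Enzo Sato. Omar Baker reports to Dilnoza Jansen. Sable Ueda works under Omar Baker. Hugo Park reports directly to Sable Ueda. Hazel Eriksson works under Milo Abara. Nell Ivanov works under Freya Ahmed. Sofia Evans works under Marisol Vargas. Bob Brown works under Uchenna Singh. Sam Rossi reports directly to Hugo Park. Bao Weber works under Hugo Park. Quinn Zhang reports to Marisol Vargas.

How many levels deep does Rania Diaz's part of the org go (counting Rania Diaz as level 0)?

2

The longest chain under Rania Diaz runs Rania Diaz → Milo Abara → Hazel Eriksson, which is 2 levels below Rania Diaz.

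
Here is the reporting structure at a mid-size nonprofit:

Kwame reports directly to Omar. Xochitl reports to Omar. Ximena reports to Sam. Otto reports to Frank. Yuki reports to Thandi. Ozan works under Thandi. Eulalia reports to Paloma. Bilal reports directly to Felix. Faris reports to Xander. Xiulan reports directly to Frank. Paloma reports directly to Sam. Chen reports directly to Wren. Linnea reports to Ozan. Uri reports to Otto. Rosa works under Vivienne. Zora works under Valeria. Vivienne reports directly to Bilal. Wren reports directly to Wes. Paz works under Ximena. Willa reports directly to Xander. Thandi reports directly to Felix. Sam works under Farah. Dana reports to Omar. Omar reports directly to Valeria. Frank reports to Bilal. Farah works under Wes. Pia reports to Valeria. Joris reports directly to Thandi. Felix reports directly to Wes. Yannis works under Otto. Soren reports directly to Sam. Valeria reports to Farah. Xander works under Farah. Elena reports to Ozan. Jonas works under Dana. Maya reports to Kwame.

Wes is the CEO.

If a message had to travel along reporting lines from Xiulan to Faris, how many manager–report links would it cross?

7

Xiulan is 4 levels below Wes, and Faris is 3 levels below Wes (their lowest common manager). The shortest path runs up from Xiulan to Wes and back down to Faris: 4 + 3 = 7 links.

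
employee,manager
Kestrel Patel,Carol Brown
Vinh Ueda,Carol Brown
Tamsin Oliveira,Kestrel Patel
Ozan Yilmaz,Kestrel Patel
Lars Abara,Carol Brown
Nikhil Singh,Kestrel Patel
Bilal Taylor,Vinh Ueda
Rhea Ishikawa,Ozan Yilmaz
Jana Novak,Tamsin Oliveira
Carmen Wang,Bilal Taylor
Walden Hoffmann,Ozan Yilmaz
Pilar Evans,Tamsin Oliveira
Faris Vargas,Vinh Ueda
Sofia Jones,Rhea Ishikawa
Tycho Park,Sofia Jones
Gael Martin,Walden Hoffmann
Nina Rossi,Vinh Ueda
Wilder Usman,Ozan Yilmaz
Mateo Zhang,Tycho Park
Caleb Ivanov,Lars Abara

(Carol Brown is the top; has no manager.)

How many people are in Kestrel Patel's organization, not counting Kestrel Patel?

Kestrel Patel directly manages Tamsin Oliveira, Ozan Yilmaz, Nikhil Singh. Under Tamsin Oliveira: Pilar Evans, Jana Novak (2). Under Ozan Yilmaz: Wilder Usman, Walden Hoffmann, Gael Martin, Rhea Ishikawa, Sofia Jones, Tycho Park, Mateo Zhang (7). Nikhil Singh has no reports. So Kestrel Patel's organization is 3 direct reports plus everyone under them: 3 + 8 + 1 = 12.

12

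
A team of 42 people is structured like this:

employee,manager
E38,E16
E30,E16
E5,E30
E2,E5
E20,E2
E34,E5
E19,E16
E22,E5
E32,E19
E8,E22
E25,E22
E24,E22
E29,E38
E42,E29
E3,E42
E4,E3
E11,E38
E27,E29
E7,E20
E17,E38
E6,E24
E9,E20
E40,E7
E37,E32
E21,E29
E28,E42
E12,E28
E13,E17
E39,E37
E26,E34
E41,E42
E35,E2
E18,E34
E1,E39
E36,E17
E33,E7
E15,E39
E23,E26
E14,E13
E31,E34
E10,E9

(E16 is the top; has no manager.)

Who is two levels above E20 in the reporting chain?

E5

E20 reports to E2, and E2 reports to E5. So E20's skip-level manager is E5.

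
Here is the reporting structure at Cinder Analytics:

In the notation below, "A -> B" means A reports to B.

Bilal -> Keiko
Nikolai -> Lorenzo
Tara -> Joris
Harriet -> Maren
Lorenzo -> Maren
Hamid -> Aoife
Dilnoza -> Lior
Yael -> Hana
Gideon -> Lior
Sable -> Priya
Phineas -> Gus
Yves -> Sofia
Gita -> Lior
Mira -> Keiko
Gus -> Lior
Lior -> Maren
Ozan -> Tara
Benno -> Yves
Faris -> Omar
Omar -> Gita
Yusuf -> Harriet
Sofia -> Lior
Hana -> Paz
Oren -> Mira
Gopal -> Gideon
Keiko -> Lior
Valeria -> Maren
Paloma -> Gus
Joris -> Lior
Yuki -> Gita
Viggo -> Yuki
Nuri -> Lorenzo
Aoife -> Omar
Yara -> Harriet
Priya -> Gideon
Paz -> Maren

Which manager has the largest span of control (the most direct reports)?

Direct-report counts: Maren has 5; Harriet has 2; Lorenzo has 2; Paz has 1; Hana has 1; Lior has 7; Joris has 1; Tara has 1; Sofia has 1; Yves has 1; Gus has 2; Keiko has 2; Mira has 1; Gideon has 2; Priya has 1; Gita has 2; Yuki has 1; Omar has 2; Aoife has 1. The largest is 7, held by Lior.

Lior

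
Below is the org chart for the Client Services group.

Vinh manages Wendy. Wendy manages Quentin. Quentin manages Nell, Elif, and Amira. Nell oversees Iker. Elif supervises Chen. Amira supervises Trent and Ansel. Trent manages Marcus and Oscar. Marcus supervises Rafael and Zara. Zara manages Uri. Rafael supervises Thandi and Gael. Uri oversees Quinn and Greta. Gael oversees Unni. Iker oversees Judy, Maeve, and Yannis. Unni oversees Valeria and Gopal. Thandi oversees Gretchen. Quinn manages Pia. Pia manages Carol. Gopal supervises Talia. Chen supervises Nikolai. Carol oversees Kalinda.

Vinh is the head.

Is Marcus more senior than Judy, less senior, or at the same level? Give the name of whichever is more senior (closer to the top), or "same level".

Both Marcus and Judy are 5 levels below Vinh.

same level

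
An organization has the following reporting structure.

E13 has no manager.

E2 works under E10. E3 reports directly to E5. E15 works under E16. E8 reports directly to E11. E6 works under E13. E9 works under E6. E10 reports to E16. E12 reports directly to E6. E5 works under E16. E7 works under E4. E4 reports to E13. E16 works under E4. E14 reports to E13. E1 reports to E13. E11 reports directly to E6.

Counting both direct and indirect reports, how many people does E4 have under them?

7

E4 directly manages E16, E7. Under E16: E10, E2, E15, E5, E3 (5). E7 has no reports. So E4's organization is 2 direct reports plus everyone under them: 6 + 1 = 7.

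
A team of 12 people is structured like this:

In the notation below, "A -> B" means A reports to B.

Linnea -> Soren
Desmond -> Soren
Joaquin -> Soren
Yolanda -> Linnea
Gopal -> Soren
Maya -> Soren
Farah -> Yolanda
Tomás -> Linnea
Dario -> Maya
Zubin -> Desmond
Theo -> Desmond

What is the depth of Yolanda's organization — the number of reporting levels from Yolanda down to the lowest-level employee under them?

1

The longest chain under Yolanda runs Yolanda → Farah, which is 1 level below Yolanda.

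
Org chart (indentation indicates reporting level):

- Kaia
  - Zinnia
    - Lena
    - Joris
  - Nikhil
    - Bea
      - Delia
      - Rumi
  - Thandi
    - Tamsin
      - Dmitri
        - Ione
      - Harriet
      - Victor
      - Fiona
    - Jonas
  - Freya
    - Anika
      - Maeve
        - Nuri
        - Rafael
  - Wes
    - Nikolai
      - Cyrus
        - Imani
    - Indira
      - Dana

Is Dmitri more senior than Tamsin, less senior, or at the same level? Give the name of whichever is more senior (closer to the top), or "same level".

Dmitri is 3 levels below Kaia; Tamsin is 2. Tamsin is higher.

Tamsin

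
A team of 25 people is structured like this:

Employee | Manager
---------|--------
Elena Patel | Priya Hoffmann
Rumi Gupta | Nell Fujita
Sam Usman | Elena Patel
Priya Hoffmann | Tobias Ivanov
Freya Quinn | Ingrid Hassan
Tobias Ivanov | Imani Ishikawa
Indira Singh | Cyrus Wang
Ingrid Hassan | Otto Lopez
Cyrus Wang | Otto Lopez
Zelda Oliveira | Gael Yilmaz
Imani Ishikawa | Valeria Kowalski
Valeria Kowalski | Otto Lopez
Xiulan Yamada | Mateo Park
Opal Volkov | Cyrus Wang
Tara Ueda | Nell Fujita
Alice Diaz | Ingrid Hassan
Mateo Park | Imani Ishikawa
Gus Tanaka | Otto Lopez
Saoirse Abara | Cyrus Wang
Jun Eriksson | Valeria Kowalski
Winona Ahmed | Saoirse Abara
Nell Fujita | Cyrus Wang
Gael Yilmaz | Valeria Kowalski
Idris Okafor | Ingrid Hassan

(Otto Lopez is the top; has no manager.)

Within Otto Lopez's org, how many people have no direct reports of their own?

The people in Otto Lopez's organization with no one reporting to them are Gus Tanaka, Winona Ahmed, Opal Volkov, Indira Singh, Rumi Gupta, Tara Ueda, Jun Eriksson, Xiulan Yamada, Sam Usman, Zelda Oliveira, Idris Okafor, Freya Quinn, Alice Diaz. That is 13.

13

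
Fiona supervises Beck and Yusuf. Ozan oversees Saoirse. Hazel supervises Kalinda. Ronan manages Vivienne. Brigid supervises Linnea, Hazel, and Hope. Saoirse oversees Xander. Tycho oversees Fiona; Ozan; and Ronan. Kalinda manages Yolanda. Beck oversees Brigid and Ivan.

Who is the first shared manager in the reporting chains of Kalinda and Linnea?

Kalinda's chain of managers is Hazel, Brigid, Beck, Fiona, Tycho. Linnea's chain of managers is Brigid, Beck, Fiona, Tycho. The first manager that appears in both chains is Brigid.

Brigid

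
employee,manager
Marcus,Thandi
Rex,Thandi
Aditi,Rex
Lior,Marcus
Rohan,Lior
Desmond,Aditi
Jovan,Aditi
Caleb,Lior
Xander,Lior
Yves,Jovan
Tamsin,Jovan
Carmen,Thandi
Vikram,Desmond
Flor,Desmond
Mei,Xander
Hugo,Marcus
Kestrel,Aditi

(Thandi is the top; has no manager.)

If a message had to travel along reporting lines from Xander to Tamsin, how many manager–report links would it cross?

7

Xander is 3 levels below Thandi, and Tamsin is 4 levels below Thandi (their lowest common manager). The shortest path runs up from Xander to Thandi and back down to Tamsin: 3 + 4 = 7 links.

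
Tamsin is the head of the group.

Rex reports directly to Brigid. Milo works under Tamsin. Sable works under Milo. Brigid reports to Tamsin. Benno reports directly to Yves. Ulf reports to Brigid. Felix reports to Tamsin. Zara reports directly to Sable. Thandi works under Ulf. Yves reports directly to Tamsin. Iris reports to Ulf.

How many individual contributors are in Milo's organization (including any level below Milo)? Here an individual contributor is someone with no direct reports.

The only person in Milo's organization with no one reporting to them is Zara. That is 1.

1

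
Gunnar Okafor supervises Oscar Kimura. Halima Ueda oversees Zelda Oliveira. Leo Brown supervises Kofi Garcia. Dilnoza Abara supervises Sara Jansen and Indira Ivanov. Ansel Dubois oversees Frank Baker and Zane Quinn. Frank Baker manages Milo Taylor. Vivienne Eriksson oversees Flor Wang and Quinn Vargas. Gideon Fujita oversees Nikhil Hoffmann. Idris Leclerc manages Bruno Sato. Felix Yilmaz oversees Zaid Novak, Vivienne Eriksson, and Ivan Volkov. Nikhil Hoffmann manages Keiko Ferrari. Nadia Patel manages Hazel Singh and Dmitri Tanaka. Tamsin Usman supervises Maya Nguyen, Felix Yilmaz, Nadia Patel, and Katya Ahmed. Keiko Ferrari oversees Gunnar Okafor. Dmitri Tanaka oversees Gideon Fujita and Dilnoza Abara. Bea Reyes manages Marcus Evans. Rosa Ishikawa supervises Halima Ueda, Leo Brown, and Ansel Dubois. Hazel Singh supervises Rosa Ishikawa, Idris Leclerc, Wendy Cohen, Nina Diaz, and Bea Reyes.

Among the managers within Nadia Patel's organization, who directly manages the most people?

Direct-report counts within Nadia Patel's organization: Nadia Patel has 2; Dmitri Tanaka has 2; Dilnoza Abara has 2; Gideon Fujita has 1; Nikhil Hoffmann has 1; Keiko Ferrari has 1; Gunnar Okafor has 1; Hazel Singh has 5; Bea Reyes has 1; Idris Leclerc has 1; Rosa Ishikawa has 3; Halima Ueda has 1; Leo Brown has 1; Ansel Dubois has 2; Frank Baker has 1. The largest is 5, held by Hazel Singh.

Hazel Singh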